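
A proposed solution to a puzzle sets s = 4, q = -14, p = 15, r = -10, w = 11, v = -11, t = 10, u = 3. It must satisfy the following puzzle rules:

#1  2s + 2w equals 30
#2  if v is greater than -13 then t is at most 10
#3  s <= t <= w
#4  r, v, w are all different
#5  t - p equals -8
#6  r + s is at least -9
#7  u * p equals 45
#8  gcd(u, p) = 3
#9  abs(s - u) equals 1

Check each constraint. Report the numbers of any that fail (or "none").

No — constraint 5 is not satisfied.

#1 2s + 2w = 2(4) + 2(11) = 30 — satisfied.
#2 v = -11 > -13, so we need t ≤ 10; t = 10 ≤ 10 — satisfied.
#3 values 4 <= 10 <= 11 — satisfied.
#4 values -10, -11, 11 are pairwise distinct — satisfied.
#5 t - p = 10 - 15 = -5, not -8 — violated.
#6 r + s = -10 + 4 = -6; -6 ≥ -9 — satisfied.
#7 u * p = 3 * 15 = 45 — satisfied.
#8 gcd(3, 15) = 3 — satisfied.
#9 abs(4 - 3) = 1 — satisfied.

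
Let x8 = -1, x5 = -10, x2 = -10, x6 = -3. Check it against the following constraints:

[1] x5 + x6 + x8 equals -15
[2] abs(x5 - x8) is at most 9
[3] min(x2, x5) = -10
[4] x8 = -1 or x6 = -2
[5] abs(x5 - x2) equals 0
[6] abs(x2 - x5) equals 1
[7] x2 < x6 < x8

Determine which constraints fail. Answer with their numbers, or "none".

Violated: 1, 6.

[1] x5 + x6 + x8 = -10 + (-3) + (-1) = -14, not -15 — does not hold.
[2] abs(-10 - (-1)) = 9; 9 ≤ 9 — holds.
[3] min(-10, -10) = -10 — holds.
[4] x8 = -1 = -1 (first disjunct) — holds.
[5] abs(-10 - (-10)) = 0 — holds.
[6] abs(-10 - (-10)) = 0, not 1 — does not hold.
[7] values -10 < -3 < -1 — holds.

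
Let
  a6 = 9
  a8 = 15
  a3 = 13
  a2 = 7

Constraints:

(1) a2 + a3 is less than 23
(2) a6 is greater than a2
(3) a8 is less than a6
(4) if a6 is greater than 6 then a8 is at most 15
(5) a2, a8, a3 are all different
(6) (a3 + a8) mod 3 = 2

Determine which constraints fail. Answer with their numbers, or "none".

Constraints 3 and 6 are violated.

(1) a2 + a3 = 7 + 13 = 20; 20 < 23 — OK.
(2) a6 = 9, a2 = 7; 9 > 7 — OK.
(3) a8 = 15, a6 = 9; 15 ≥ 9 (want <) — violated.
(4) a6 = 9 > 6, so we need a8 ≤ 15; a8 = 15 ≤ 15 — OK.
(5) values 7, 15, 13 are pairwise distinct — OK.
(6) a3 + a8 = 28; 28 mod 3 = 1, not 2 — violated.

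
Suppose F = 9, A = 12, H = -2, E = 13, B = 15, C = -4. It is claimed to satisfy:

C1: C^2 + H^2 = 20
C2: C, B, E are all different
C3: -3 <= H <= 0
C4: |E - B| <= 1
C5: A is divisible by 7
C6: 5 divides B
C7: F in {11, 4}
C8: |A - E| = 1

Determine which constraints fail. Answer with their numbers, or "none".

C1: C^2 + H^2 = (-4)^2 + (-2)^2 = 16 + 4 = 20 — OK.
C2: values -4, 15, 13 are pairwise distinct — OK.
C3: H = -2 lies in [-3, 0] — OK.
C4: |13 - 15| = 2; 2 > 1, exceeds bound 1 — violated.
C5: 12 = 7*1 + 5, so 7 does not divide 12 — violated.
C6: 15 / 5 = 3, so 5 divides 15 — OK.
C7: F = 9 is not in {11, 4} — violated.
C8: |12 - 13| = 1 — OK.

The assignment fails constraints 4, 5, and 7.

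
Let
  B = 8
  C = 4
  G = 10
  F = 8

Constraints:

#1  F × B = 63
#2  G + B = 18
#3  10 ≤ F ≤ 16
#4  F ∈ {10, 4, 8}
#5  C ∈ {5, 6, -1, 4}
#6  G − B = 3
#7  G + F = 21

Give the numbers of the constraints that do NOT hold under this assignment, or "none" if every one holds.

#1 F × B = 8 × 8 = 64, not 63  fails
#2 G + B = 10 + 8 = 18  holds
#3 F = 8 is outside [10, 16]  fails
#4 F = 8 is in {10, 4, 8}  holds
#5 C = 4 is in {5, 6, -1, 4}  holds
#6 G − B = 10 − 8 = 2, not 3  fails
#7 G + F = 10 + 8 = 18, not 21  fails

Constraints 1, 3, 6, and 7 do not hold.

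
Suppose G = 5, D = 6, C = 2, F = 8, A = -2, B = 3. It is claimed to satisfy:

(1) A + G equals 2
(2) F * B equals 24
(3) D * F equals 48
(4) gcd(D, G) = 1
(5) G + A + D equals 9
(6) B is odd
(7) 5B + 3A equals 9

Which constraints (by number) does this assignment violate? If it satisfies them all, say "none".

(1) A + G = -2 + 5 = 3, not 2  false
(2) F * B = 8 * 3 = 24  true
(3) D * F = 6 * 8 = 48  true
(4) gcd(6, 5) = 1  true
(5) G + A + D = 5 + (-2) + 6 = 9  true
(6) B = 3 is odd  true
(7) 5B + 3A = 5(3) + 3(-2) = 9  true

The assignment fails constraint 1.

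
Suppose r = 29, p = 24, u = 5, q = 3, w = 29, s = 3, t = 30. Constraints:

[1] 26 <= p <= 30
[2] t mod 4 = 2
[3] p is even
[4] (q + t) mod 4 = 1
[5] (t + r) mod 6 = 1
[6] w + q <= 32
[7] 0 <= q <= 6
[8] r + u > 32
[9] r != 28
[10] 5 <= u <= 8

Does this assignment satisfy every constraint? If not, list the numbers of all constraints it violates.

[1] p = 24 is outside [26, 30]  ✘
[2] 30 mod 4 = 2  ✔
[3] p = 24 is even  ✔
[4] q + t = 33; 33 mod 4 = 1  ✔
[5] t + r = 59; 59 mod 6 = 5, not 1  ✘
[6] w + q = 29 + 3 = 32; 32 ≤ 32  ✔
[7] q = 3 lies in [0, 6]  ✔
[8] r + u = 29 + 5 = 34; 34 > 32  ✔
[9] r = 29, and 29 ≠ 28  ✔
[10] u = 5 lies in [5, 8]  ✔

No — constraints 1, 5 are not satisfied.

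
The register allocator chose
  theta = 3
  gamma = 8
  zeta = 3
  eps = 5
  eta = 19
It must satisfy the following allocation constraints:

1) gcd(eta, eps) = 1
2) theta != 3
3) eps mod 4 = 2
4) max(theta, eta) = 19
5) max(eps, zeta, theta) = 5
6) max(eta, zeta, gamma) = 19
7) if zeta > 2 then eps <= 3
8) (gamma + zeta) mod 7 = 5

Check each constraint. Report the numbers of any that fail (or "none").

Constraints 2, 3, 7, 8 do not hold.

1) gcd(19, 5) = 1 — OK.
2) theta = 3, but 3 is required to differ — violated.
3) 5 mod 4 = 1, not 2 — violated.
4) max(3, 19) = 19 — OK.
5) max(5, 3, 3) = 5 — OK.
6) max(19, 3, 8) = 19 — OK.
7) zeta = 3 > 2, so we need eps ≤ 3; but eps = 5 > 3 — violated.
8) gamma + zeta = 11; 11 mod 7 = 4, not 5 — violated.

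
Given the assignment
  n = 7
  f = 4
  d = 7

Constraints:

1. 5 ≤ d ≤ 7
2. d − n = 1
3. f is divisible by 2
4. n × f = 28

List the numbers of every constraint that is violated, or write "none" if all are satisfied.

Constraint 2 does not hold.

1. d = 7 lies in [5, 7]  holds
2. d − n = 7 − 7 = 0, not 1  fails
3. 4 / 2 = 2, so 2 divides 4  holds
4. n × f = 7 × 4 = 28  holds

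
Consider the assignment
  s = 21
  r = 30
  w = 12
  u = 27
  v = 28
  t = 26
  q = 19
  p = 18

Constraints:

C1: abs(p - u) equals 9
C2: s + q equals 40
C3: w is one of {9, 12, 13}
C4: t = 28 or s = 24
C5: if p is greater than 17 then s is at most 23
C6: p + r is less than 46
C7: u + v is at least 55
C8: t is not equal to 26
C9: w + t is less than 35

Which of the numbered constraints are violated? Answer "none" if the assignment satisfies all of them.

Constraints 4, 6, 8, 9 do not hold.

C1: abs(18 - 27) = 9 — satisfied.
C2: s + q = 21 + 19 = 40 — satisfied.
C3: w = 12 is in {9, 12, 13} — satisfied.
C4: t = 26 ≠ 28 and s = 21 ≠ 24; both disjuncts false — violated.
C5: p = 18 > 17, so we need s ≤ 23; s = 21 ≤ 23 — satisfied.
C6: p + r = 18 + 30 = 48; 48 ≥ 46, bound 46 not met — violated.
C7: u + v = 27 + 28 = 55; 55 ≥ 55 — satisfied.
C8: t = 26, but 26 is required to differ — violated.
C9: w + t = 12 + 26 = 38; 38 ≥ 35, bound 35 not met — violated.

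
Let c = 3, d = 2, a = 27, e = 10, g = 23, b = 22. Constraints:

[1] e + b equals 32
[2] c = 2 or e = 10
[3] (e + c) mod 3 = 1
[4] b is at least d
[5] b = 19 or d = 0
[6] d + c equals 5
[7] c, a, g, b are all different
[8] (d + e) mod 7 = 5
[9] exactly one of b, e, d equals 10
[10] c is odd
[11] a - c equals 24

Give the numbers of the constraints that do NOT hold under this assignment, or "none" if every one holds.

[1] e + b = 10 + 22 = 32 — holds.
[2] c = 3 ≠ 2, but e = 10 = 10 (second disjunct) — holds.
[3] e + c = 13; 13 mod 3 = 1 — holds.
[4] b = 22, d = 2; 22 ≥ 2 — holds.
[5] b = 22 ≠ 19 and d = 2 ≠ 0; both disjuncts false — does not hold.
[6] d + c = 2 + 3 = 5 — holds.
[7] values 3, 27, 23, 22 are pairwise distinct — holds.
[8] d + e = 12; 12 mod 7 = 5 — holds.
[9] b=22, e=10, d=2; 1 of them equals 10 — holds.
[10] c = 3 is odd — holds.
[11] a - c = 27 - 3 = 24 — holds.

Constraint 5 is violated.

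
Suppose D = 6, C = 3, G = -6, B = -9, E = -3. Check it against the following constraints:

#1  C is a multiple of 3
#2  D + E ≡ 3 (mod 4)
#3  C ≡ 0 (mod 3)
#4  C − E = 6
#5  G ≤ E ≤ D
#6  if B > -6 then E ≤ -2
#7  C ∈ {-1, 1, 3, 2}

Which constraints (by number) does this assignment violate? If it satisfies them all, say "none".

All constraints are satisfied.

#1 3 / 3 = 1, so 3 divides 3 — satisfied.
#2 D + E = 3; 3 mod 4 = 3 — satisfied.
#3 3 mod 3 = 0 — satisfied.
#4 C − E = 3 − (-3) = 6 — satisfied.
#5 values -6 ≤ -3 ≤ 6 — satisfied.
#6 B = -9, not > -6; antecedent false, conditional vacuously true — satisfied.
#7 C = 3 is in {-1, 1, 3, 2} — satisfied.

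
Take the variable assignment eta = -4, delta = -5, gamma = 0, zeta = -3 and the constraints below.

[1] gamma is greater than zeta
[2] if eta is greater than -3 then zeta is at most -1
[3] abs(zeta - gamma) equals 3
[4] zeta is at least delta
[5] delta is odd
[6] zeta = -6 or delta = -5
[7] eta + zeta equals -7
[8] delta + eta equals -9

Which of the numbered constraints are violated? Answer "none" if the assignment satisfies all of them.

[1] gamma = 0, zeta = -3; 0 > -3 — OK.
[2] eta = -4, not > -3; antecedent false, conditional vacuously true — OK.
[3] abs(-3 - 0) = 3 — OK.
[4] zeta = -3, delta = -5; -3 ≥ -5 — OK.
[5] delta = -5 is odd — OK.
[6] zeta = -3 ≠ -6, but delta = -5 = -5 (second disjunct) — OK.
[7] eta + zeta = -4 + (-3) = -7 — OK.
[8] delta + eta = -5 + (-4) = -9 — OK.

No violations.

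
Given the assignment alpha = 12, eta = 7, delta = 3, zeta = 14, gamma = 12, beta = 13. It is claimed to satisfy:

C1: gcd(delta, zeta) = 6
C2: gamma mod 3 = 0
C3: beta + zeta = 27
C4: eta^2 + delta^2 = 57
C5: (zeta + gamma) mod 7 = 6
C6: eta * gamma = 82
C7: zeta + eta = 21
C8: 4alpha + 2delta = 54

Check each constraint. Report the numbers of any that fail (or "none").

C1: gcd(3, 14) = 1, not 6  no
C2: 12 mod 3 = 0  yes
C3: beta + zeta = 13 + 14 = 27  yes
C4: eta^2 + delta^2 = 7^2 + 3^2 = 49 + 9 = 58, not 57  no
C5: zeta + gamma = 26; 26 mod 7 = 5, not 6  no
C6: eta * gamma = 7 * 12 = 84, not 82  no
C7: zeta + eta = 14 + 7 = 21  yes
C8: 4alpha + 2delta = 4(12) + 2(3) = 54  yes

Constraints 1, 4, 5, and 6 are violated.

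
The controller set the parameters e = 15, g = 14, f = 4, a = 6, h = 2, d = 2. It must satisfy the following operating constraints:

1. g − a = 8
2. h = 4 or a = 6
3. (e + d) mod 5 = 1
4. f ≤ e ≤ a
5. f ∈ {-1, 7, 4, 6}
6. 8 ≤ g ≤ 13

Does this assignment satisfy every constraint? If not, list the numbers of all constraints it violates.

The assignment fails constraints 3, 4, 6.

1. g − a = 14 − 6 = 8 — holds.
2. h = 2 ≠ 4, but a = 6 = 6 (second disjunct) — holds.
3. e + d = 17; 17 mod 5 = 2, not 1 — fails.
4. values 4, 15, 6; e = 15 is not ≤ a = 6 — fails.
5. f = 4 is in {-1, 7, 4, 6} — holds.
6. g = 14 is outside [8, 13] — fails.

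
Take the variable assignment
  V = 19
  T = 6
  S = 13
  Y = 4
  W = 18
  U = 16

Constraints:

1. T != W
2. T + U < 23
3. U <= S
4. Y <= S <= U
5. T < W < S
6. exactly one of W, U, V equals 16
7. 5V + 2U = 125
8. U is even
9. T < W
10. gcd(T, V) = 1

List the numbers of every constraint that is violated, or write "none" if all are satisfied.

1. T = 6, W = 18; distinct — holds.
2. T + U = 6 + 16 = 22; 22 < 23 — holds.
3. U = 16, S = 13; 16 > 13 (want ≤) — fails.
4. values 4 <= 13 <= 16 — holds.
5. values 6, 18, 13; W = 18 is not < S = 13 — fails.
6. W=18, U=16, V=19; 1 of them equals 16 — holds.
7. 5V + 2U = 5(19) + 2(16) = 127, not 125 — fails.
8. U = 16 is even — holds.
9. T = 6, W = 18; 6 < 18 — holds.
10. gcd(6, 19) = 1 — holds.

Violated: 3, 5, 7.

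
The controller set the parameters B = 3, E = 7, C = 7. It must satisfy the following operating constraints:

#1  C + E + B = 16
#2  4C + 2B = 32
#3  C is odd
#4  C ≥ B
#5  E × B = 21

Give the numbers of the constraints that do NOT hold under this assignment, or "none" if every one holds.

Violated: 1 and 2.

#1 C + E + B = 7 + 7 + 3 = 17, not 16 — violated.
#2 4C + 2B = 4(7) + 2(3) = 34, not 32 — violated.
#3 C = 7 is odd — OK.
#4 C = 7, B = 3; 7 ≥ 3 — OK.
#5 E × B = 7 × 3 = 21 — OK.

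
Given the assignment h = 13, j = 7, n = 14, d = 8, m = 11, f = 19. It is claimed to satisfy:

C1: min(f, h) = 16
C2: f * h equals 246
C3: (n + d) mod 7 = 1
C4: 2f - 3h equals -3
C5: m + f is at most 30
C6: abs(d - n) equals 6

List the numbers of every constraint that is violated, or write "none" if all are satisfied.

C1: min(19, 13) = 13, not 16 — violated.
C2: f * h = 19 * 13 = 247, not 246 — violated.
C3: n + d = 22; 22 mod 7 = 1 — satisfied.
C4: 2f - 3h = 2(19) - 3(13) = -1, not -3 — violated.
C5: m + f = 11 + 19 = 30; 30 ≤ 30 — satisfied.
C6: abs(8 - 14) = 6 — satisfied.

Violated: 1, 2, and 4.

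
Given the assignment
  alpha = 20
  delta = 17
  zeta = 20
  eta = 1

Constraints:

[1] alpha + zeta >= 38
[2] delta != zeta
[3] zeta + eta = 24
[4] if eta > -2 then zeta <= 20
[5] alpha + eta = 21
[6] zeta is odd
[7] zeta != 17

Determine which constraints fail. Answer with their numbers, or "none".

Violated: 3 and 6.

[1] alpha + zeta = 20 + 20 = 40; 40 ≥ 38  ✔
[2] delta = 17, zeta = 20; distinct  ✔
[3] zeta + eta = 20 + 1 = 21, not 24  ✘
[4] eta = 1 > -2, so we need zeta ≤ 20; zeta = 20 ≤ 20  ✔
[5] alpha + eta = 20 + 1 = 21  ✔
[6] zeta = 20 is even  ✘
[7] zeta = 20, and 20 ≠ 17  ✔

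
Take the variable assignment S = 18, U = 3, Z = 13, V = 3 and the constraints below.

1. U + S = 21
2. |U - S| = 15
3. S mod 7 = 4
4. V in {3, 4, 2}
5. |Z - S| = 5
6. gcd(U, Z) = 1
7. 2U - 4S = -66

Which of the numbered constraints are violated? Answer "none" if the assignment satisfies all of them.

1. U + S = 3 + 18 = 21 — holds.
2. |3 - 18| = 15 — holds.
3. 18 mod 7 = 4 — holds.
4. V = 3 is in {3, 4, 2} — holds.
5. |13 - 18| = 5 — holds.
6. gcd(3, 13) = 1 — holds.
7. 2U - 4S = 2(3) - 4(18) = -66 — holds.

No violations.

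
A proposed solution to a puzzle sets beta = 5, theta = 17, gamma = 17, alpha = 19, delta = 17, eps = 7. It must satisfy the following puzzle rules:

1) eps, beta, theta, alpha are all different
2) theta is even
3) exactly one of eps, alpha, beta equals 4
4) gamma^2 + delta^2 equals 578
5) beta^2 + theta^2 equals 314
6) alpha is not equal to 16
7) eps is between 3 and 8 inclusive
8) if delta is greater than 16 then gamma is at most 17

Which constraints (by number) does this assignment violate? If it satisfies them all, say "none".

1) values 7, 5, 17, 19 are pairwise distinct — holds.
2) theta = 17 is odd — does not hold.
3) eps=7, alpha=19, beta=5; 0 of them equal 4, not exactly one — does not hold.
4) gamma^2 + delta^2 = 17^2 + 17^2 = 289 + 289 = 578 — holds.
5) beta^2 + theta^2 = 5^2 + 17^2 = 25 + 289 = 314 — holds.
6) alpha = 19, and 19 ≠ 16 — holds.
7) eps = 7 lies in [3, 8] — holds.
8) delta = 17 > 16, so we need gamma ≤ 17; gamma = 17 ≤ 17 — holds.

No — constraints 2, 3 are not satisfied.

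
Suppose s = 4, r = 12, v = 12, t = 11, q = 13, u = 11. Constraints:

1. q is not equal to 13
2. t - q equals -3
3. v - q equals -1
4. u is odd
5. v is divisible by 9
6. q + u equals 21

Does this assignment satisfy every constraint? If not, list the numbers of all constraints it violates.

1. q = 13, but 13 is required to differ  false
2. t - q = 11 - 13 = -2, not -3  false
3. v - q = 12 - 13 = -1  true
4. u = 11 is odd  true
5. 12 = 9*1 + 3, so 9 does not divide 12  false
6. q + u = 13 + 11 = 24, not 21  false

No — constraints 1, 2, 5, and 6 are not satisfied.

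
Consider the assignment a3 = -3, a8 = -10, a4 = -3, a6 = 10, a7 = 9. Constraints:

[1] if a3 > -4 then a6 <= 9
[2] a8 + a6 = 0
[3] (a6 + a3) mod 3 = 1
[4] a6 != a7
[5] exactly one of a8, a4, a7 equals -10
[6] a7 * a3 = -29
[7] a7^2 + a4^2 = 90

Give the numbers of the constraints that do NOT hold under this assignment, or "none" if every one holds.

[1] a3 = -3 > -4, so we need a6 ≤ 9; but a6 = 10 > 9 — fails.
[2] a8 + a6 = -10 + 10 = 0 — holds.
[3] a6 + a3 = 7; 7 mod 3 = 1 — holds.
[4] a6 = 10, a7 = 9; distinct — holds.
[5] a8=-10, a4=-3, a7=9; 1 of them equals -10 — holds.
[6] a7 * a3 = 9 * (-3) = -27, not -29 — fails.
[7] a7^2 + a4^2 = 9^2 + (-3)^2 = 81 + 9 = 90 — holds.

Violated: 1 and 6.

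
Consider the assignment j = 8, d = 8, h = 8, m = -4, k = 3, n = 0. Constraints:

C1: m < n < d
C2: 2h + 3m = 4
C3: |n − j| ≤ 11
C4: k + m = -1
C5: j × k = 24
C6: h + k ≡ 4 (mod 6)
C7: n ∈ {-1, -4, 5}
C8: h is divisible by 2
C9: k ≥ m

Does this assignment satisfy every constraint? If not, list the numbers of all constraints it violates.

C1: values -4 < 0 < 8  yes
C2: 2h + 3m = 2(8) + 3(-4) = 4  yes
C3: |0 − 8| = 8; 8 ≤ 11  yes
C4: k + m = 3 + (-4) = -1  yes
C5: j × k = 8 × 3 = 24  yes
C6: h + k = 11; 11 mod 6 = 5, not 4  no
C7: n = 0 is not in {-1, -4, 5}  no
C8: 8 / 2 = 4, so 2 divides 8  yes
C9: k = 3, m = -4; 3 ≥ -4  yes

Violated: 6, 7.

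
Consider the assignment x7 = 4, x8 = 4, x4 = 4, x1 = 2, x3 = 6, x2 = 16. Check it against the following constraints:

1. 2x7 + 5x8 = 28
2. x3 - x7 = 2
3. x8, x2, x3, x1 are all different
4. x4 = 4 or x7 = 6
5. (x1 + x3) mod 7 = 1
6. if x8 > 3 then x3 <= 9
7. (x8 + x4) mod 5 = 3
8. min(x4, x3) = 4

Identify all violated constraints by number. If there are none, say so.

No violations.

1. 2x7 + 5x8 = 2(4) + 5(4) = 28 — satisfied.
2. x3 - x7 = 6 - 4 = 2 — satisfied.
3. values 4, 16, 6, 2 are pairwise distinct — satisfied.
4. x4 = 4 = 4 (first disjunct) — satisfied.
5. x1 + x3 = 8; 8 mod 7 = 1 — satisfied.
6. x8 = 4 > 3, so we need x3 ≤ 9; x3 = 6 ≤ 9 — satisfied.
7. x8 + x4 = 8; 8 mod 5 = 3 — satisfied.
8. min(4, 6) = 4 — satisfied.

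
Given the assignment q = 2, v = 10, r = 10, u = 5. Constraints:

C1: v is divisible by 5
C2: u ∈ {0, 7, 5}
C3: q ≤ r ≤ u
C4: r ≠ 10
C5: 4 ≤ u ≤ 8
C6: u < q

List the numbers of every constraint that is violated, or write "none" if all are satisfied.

C1: 10 / 5 = 2, so 5 divides 10  OK
C2: u = 5 is in {0, 7, 5}  OK
C3: values 2, 10, 5; r = 10 is not ≤ u = 5  FAIL
C4: r = 10, but 10 is required to differ  FAIL
C5: u = 5 lies in [4, 8]  OK
C6: u = 5, q = 2; 5 ≥ 2 (want <)  FAIL

Violated: 3, 4, 6.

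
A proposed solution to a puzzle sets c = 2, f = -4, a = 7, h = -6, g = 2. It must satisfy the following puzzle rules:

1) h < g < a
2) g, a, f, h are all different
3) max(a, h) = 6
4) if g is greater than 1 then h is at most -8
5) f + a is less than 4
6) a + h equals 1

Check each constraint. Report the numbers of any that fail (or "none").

No — constraints 3, 4 are not satisfied.

1) values -6 < 2 < 7  holds
2) values 2, 7, -4, -6 are pairwise distinct  holds
3) max(7, -6) = 7, not 6  fails
4) g = 2 > 1, so we need h ≤ -8; but h = -6 > -8  fails
5) f + a = -4 + 7 = 3; 3 < 4  holds
6) a + h = 7 + (-6) = 1  holds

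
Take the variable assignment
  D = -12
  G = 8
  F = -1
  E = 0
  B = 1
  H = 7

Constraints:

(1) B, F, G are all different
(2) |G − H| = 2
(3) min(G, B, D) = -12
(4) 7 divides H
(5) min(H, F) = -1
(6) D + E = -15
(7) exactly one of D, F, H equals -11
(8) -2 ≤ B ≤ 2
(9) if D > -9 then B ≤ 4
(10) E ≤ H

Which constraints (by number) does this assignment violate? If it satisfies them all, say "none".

(1) values 1, -1, 8 are pairwise distinct  ✔
(2) |8 − 7| = 1, not 2  ✘
(3) min(8, 1, -12) = -12  ✔
(4) 7 / 7 = 1, so 7 divides 7  ✔
(5) min(7, -1) = -1  ✔
(6) D + E = -12 + 0 = -12, not -15  ✘
(7) D=-12, F=-1, H=7; 0 of them equal -11, not exactly one  ✘
(8) B = 1 lies in [-2, 2]  ✔
(9) D = -12, not > -9; antecedent false, conditional vacuously true  ✔
(10) E = 0, H = 7; 0 ≤ 7  ✔

Constraints 2, 6, 7 do not hold.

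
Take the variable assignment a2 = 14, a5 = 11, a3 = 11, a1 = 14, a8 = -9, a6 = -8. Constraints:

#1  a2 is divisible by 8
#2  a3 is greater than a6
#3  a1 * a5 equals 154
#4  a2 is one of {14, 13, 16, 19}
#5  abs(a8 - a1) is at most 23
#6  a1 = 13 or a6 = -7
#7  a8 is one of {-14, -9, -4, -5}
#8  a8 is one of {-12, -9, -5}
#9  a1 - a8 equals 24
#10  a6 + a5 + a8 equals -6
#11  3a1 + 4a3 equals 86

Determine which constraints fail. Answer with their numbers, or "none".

#1 14 = 8*1 + 6, so 8 does not divide 14 — violated.
#2 a3 = 11, a6 = -8; 11 > -8 — OK.
#3 a1 * a5 = 14 * 11 = 154 — OK.
#4 a2 = 14 is in {14, 13, 16, 19} — OK.
#5 abs(-9 - 14) = 23; 23 ≤ 23 — OK.
#6 a1 = 14 ≠ 13 and a6 = -8 ≠ -7; both disjuncts false — violated.
#7 a8 = -9 is in {-14, -9, -4, -5} — OK.
#8 a8 = -9 is in {-12, -9, -5} — OK.
#9 a1 - a8 = 14 - (-9) = 23, not 24 — violated.
#10 a6 + a5 + a8 = -8 + 11 + (-9) = -6 — OK.
#11 3a1 + 4a3 = 3(14) + 4(11) = 86 — OK.

No — constraints 1, 6, 9 are not satisfied.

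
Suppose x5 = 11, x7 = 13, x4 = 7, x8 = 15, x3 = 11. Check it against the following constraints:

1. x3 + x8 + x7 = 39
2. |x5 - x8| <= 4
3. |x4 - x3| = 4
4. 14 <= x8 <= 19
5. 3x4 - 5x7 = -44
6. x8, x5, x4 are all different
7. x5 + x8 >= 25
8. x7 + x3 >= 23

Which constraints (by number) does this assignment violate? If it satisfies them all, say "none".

1. x3 + x8 + x7 = 11 + 15 + 13 = 39 — OK.
2. |11 - 15| = 4; 4 ≤ 4 — OK.
3. |7 - 11| = 4 — OK.
4. x8 = 15 lies in [14, 19] — OK.
5. 3x4 - 5x7 = 3(7) - 5(13) = -44 — OK.
6. values 15, 11, 7 are pairwise distinct — OK.
7. x5 + x8 = 11 + 15 = 26; 26 ≥ 25 — OK.
8. x7 + x3 = 13 + 11 = 24; 24 ≥ 23 — OK.

All constraints are satisfied.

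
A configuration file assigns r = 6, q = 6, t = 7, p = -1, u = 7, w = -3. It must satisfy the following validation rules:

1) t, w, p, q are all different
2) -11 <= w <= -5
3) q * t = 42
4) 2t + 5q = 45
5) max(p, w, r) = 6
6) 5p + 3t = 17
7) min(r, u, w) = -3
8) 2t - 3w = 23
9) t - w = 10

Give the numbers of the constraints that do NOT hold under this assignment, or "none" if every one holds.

Violated: 2, 4, and 6.

1) values 7, -3, -1, 6 are pairwise distinct  OK
2) w = -3 is outside [-11, -5]  FAIL
3) q * t = 6 * 7 = 42  OK
4) 2t + 5q = 2(7) + 5(6) = 44, not 45  FAIL
5) max(-1, -3, 6) = 6  OK
6) 5p + 3t = 5(-1) + 3(7) = 16, not 17  FAIL
7) min(6, 7, -3) = -3  OK
8) 2t - 3w = 2(7) - 3(-3) = 23  OK
9) t - w = 7 - (-3) = 10  OK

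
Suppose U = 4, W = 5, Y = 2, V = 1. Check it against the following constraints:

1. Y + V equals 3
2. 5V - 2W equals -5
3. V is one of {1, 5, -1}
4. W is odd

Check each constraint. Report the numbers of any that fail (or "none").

1. Y + V = 2 + 1 = 3  OK
2. 5V - 2W = 5(1) - 2(5) = -5  OK
3. V = 1 is in {1, 5, -1}  OK
4. W = 5 is odd  OK

All constraints are satisfied.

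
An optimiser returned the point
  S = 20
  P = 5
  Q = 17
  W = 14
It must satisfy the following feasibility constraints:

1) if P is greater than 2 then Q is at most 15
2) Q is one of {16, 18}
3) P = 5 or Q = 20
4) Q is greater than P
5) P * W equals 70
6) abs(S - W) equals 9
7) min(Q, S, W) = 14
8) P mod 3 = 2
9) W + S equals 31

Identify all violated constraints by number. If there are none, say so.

Constraints 1, 2, 6, 9 do not hold.

1) P = 5 > 2, so we need Q ≤ 15; but Q = 17 > 15  ✘
2) Q = 17 is not in {16, 18}  ✘
3) P = 5 = 5 (first disjunct)  ✔
4) Q = 17, P = 5; 17 > 5  ✔
5) P * W = 5 * 14 = 70  ✔
6) abs(20 - 14) = 6, not 9  ✘
7) min(17, 20, 14) = 14  ✔
8) 5 mod 3 = 2  ✔
9) W + S = 14 + 20 = 34, not 31  ✘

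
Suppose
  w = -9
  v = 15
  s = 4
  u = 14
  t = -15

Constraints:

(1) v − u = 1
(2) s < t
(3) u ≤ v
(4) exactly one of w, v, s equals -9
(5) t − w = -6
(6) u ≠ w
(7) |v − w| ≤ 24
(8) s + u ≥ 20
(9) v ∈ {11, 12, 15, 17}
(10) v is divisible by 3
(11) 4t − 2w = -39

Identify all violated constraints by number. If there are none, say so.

(1) v − u = 15 − 14 = 1 — holds.
(2) s = 4, t = -15; 4 ≥ -15 (want <) — does not hold.
(3) u = 14, v = 15; 14 ≤ 15 — holds.
(4) w=-9, v=15, s=4; 1 of them equals -9 — holds.
(5) t − w = -15 − (-9) = -6 — holds.
(6) u = 14, w = -9; distinct — holds.
(7) |15 − (-9)| = 24; 24 ≤ 24 — holds.
(8) s + u = 4 + 14 = 18; 18 < 20, bound 20 not met — does not hold.
(9) v = 15 is in {11, 12, 15, 17} — holds.
(10) 15 / 3 = 5, so 3 divides 15 — holds.
(11) 4t − 2w = 4(-15) − 2(-9) = -42, not -39 — does not hold.

Constraints 2, 8, and 11 do not hold.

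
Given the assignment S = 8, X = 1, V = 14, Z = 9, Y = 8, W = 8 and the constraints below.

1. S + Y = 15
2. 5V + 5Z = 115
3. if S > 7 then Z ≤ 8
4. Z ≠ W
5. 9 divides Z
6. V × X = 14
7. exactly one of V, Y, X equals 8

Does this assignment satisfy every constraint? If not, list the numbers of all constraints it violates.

1. S + Y = 8 + 8 = 16, not 15 — fails.
2. 5V + 5Z = 5(14) + 5(9) = 115 — holds.
3. S = 8 > 7, so we need Z ≤ 8; but Z = 9 > 8 — fails.
4. Z = 9, W = 8; distinct — holds.
5. 9 / 9 = 1, so 9 divides 9 — holds.
6. V × X = 14 × 1 = 14 — holds.
7. V=14, Y=8, X=1; 1 of them equals 8 — holds.

Constraints 1, 3 do not hold.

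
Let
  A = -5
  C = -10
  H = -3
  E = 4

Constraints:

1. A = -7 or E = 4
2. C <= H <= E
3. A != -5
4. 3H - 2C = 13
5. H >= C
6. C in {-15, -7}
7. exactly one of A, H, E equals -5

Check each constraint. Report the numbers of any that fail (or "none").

1. A = -5 ≠ -7, but E = 4 = 4 (second disjunct) — holds.
2. values -10 <= -3 <= 4 — holds.
3. A = -5, but -5 is required to differ — does not hold.
4. 3H - 2C = 3(-3) - 2(-10) = 11, not 13 — does not hold.
5. H = -3, C = -10; -3 ≥ -10 — holds.
6. C = -10 is not in {-15, -7} — does not hold.
7. A=-5, H=-3, E=4; 1 of them equals -5 — holds.

No — constraints 3, 4, and 6 are not satisfied.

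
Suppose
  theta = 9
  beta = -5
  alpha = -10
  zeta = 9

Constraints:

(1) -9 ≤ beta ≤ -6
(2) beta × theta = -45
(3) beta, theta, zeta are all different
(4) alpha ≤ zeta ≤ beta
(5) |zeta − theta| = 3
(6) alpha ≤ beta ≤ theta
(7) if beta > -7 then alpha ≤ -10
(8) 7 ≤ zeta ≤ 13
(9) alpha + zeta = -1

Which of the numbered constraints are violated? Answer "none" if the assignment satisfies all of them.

The assignment fails constraints 1, 3, 4, and 5.

(1) beta = -5 is outside [-9, -6]  false
(2) beta × theta = -5 × 9 = -45  true
(3) theta = zeta = 9, not all different  false
(4) values -10, 9, -5; zeta = 9 is not ≤ beta = -5  false
(5) |9 − 9| = 0, not 3  false
(6) values -10 ≤ -5 ≤ 9  true
(7) beta = -5 > -7, so we need alpha ≤ -10; alpha = -10 ≤ -10  true
(8) zeta = 9 lies in [7, 13]  true
(9) alpha + zeta = -10 + 9 = -1  true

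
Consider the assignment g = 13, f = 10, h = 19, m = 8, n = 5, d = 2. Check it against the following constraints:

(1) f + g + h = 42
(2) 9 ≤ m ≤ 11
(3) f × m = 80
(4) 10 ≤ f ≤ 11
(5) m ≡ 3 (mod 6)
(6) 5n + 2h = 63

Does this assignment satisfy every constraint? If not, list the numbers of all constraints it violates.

Constraints 2 and 5 do not hold.

(1) f + g + h = 10 + 13 + 19 = 42 — holds.
(2) m = 8 is outside [9, 11] — fails.
(3) f × m = 10 × 8 = 80 — holds.
(4) f = 10 lies in [10, 11] — holds.
(5) 8 mod 6 = 2, not 3 — fails.
(6) 5n + 2h = 5(5) + 2(19) = 63 — holds.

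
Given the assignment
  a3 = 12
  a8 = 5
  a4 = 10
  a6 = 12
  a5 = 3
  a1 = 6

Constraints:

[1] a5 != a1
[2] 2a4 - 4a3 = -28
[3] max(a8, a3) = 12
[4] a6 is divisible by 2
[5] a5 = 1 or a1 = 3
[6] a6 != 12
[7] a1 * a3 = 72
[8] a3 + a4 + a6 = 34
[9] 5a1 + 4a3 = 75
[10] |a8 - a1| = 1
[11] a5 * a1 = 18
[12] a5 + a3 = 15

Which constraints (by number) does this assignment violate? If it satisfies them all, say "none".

Violated: 5, 6, and 9.

[1] a5 = 3, a1 = 6; distinct — holds.
[2] 2a4 - 4a3 = 2(10) - 4(12) = -28 — holds.
[3] max(5, 12) = 12 — holds.
[4] 12 / 2 = 6, so 2 divides 12 — holds.
[5] a5 = 3 ≠ 1 and a1 = 6 ≠ 3; both disjuncts false — fails.
[6] a6 = 12, but 12 is required to differ — fails.
[7] a1 * a3 = 6 * 12 = 72 — holds.
[8] a3 + a4 + a6 = 12 + 10 + 12 = 34 — holds.
[9] 5a1 + 4a3 = 5(6) + 4(12) = 78, not 75 — fails.
[10] |5 - 6| = 1 — holds.
[11] a5 * a1 = 3 * 6 = 18 — holds.
[12] a5 + a3 = 3 + 12 = 15 — holds.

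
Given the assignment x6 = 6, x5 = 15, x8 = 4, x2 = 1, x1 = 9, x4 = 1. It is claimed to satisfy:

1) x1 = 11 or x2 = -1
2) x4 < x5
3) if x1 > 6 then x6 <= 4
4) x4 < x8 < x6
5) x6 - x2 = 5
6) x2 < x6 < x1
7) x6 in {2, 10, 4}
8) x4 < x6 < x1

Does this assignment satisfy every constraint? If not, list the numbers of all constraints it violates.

Constraints 1, 3, and 7 are violated.

1) x1 = 9 ≠ 11 and x2 = 1 ≠ -1; both disjuncts false — violated.
2) x4 = 1, x5 = 15; 1 < 15 — OK.
3) x1 = 9 > 6, so we need x6 ≤ 4; but x6 = 6 > 4 — violated.
4) values 1 < 4 < 6 — OK.
5) x6 - x2 = 6 - 1 = 5 — OK.
6) values 1 < 6 < 9 — OK.
7) x6 = 6 is not in {2, 10, 4} — violated.
8) values 1 < 6 < 9 — OK.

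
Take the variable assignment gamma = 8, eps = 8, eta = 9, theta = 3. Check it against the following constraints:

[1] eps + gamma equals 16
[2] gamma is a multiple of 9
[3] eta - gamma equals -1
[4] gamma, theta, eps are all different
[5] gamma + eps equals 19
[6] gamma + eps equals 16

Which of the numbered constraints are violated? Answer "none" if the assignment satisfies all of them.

Constraints 2, 3, 4, and 5 do not hold.

[1] eps + gamma = 8 + 8 = 16 — holds.
[2] 8 = 9*0 + 8, so 9 does not divide 8 — does not hold.
[3] eta - gamma = 9 - 8 = 1, not -1 — does not hold.
[4] gamma = eps = 8, not all different — does not hold.
[5] gamma + eps = 8 + 8 = 16, not 19 — does not hold.
[6] gamma + eps = 8 + 8 = 16 — holds.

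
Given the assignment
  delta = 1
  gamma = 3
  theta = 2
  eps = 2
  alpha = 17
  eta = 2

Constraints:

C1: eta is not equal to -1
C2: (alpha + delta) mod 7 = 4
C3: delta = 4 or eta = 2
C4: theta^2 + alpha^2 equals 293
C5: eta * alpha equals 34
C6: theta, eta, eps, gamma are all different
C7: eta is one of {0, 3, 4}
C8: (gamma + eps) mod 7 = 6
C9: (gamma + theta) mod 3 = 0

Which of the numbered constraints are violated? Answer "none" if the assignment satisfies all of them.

No — constraints 6, 7, 8, and 9 are not satisfied.

C1: eta = 2, and 2 ≠ -1  yes
C2: alpha + delta = 18; 18 mod 7 = 4  yes
C3: delta = 1 ≠ 4, but eta = 2 = 2 (second disjunct)  yes
C4: theta^2 + alpha^2 = 2^2 + 17^2 = 4 + 289 = 293  yes
C5: eta * alpha = 2 * 17 = 34  yes
C6: theta = eta = 2, not all different  no
C7: eta = 2 is not in {0, 3, 4}  no
C8: gamma + eps = 5; 5 mod 7 = 5, not 6  no
C9: gamma + theta = 5; 5 mod 3 = 2, not 0  no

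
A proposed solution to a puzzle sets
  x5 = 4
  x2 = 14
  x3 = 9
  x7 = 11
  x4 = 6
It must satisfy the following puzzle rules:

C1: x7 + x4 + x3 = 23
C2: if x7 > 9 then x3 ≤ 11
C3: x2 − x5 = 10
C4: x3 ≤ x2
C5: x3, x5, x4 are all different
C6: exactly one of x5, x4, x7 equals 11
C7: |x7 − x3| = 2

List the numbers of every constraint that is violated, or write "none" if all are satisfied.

C1: x7 + x4 + x3 = 11 + 6 + 9 = 26, not 23 — does not hold.
C2: x7 = 11 > 9, so we need x3 ≤ 11; x3 = 9 ≤ 11 — holds.
C3: x2 − x5 = 14 − 4 = 10 — holds.
C4: x3 = 9, x2 = 14; 9 ≤ 14 — holds.
C5: values 9, 4, 6 are pairwise distinct — holds.
C6: x5=4, x4=6, x7=11; 1 of them equals 11 — holds.
C7: |11 − 9| = 2 — holds.

Violated: 1.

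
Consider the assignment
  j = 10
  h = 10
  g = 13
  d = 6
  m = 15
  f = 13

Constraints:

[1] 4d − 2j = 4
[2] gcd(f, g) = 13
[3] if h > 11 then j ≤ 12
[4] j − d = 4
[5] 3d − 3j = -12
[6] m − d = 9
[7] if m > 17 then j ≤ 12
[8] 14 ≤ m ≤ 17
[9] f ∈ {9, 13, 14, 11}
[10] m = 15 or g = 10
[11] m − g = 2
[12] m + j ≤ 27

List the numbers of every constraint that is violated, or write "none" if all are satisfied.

All constraints are satisfied.

[1] 4d − 2j = 4(6) − 2(10) = 4 — OK.
[2] gcd(13, 13) = 13 — OK.
[3] h = 10, not > 11; antecedent false, conditional vacuously true — OK.
[4] j − d = 10 − 6 = 4 — OK.
[5] 3d − 3j = 3(6) − 3(10) = -12 — OK.
[6] m − d = 15 − 6 = 9 — OK.
[7] m = 15, not > 17; antecedent false, conditional vacuously true — OK.
[8] m = 15 lies in [14, 17] — OK.
[9] f = 13 is in {9, 13, 14, 11} — OK.
[10] m = 15 = 15 (first disjunct) — OK.
[11] m − g = 15 − 13 = 2 — OK.
[12] m + j = 15 + 10 = 25; 25 ≤ 27 — OK.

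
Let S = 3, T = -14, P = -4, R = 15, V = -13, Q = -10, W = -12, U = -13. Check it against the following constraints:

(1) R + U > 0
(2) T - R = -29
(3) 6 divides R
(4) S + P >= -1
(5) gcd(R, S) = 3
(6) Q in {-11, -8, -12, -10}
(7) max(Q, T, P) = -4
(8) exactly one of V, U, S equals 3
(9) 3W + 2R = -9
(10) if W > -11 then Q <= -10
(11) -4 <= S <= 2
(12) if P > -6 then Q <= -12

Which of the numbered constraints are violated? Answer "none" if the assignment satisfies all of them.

(1) R + U = 15 + (-13) = 2; 2 > 0  ✓
(2) T - R = -14 - 15 = -29  ✓
(3) 15 = 6*2 + 3, so 6 does not divide 15  ✗
(4) S + P = 3 + (-4) = -1; -1 ≥ -1  ✓
(5) gcd(15, 3) = 3  ✓
(6) Q = -10 is in {-11, -8, -12, -10}  ✓
(7) max(-10, -14, -4) = -4  ✓
(8) V=-13, U=-13, S=3; 1 of them equals 3  ✓
(9) 3W + 2R = 3(-12) + 2(15) = -6, not -9  ✗
(10) W = -12, not > -11; antecedent false, conditional vacuously true  ✓
(11) S = 3 is outside [-4, 2]  ✗
(12) P = -4 > -6, so we need Q ≤ -12; but Q = -10 > -12  ✗

Constraints 3, 9, 11, 12 are violated.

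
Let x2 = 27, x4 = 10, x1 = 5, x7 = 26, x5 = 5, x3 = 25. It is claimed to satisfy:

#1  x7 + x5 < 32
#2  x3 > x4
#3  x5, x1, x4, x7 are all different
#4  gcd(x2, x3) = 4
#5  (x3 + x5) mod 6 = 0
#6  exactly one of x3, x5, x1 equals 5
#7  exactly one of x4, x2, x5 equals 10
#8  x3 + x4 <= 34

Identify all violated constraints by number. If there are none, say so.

#1 x7 + x5 = 26 + 5 = 31; 31 < 32 — holds.
#2 x3 = 25, x4 = 10; 25 > 10 — holds.
#3 x5 = x1 = 5, not all different — does not hold.
#4 gcd(27, 25) = 1, not 4 — does not hold.
#5 x3 + x5 = 30; 30 mod 6 = 0 — holds.
#6 x3=25, x5=5, x1=5; 2 of them equal 5, not exactly one — does not hold.
#7 x4=10, x2=27, x5=5; 1 of them equals 10 — holds.
#8 x3 + x4 = 25 + 10 = 35; 35 > 34, bound 34 not met — does not hold.

Constraints 3, 4, 6, 8 are violated.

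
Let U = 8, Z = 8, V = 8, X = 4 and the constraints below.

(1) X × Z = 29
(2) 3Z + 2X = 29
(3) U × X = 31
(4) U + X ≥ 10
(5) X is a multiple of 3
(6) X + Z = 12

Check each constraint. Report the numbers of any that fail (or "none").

(1) X × Z = 4 × 8 = 32, not 29 — violated.
(2) 3Z + 2X = 3(8) + 2(4) = 32, not 29 — violated.
(3) U × X = 8 × 4 = 32, not 31 — violated.
(4) U + X = 8 + 4 = 12; 12 ≥ 10 — OK.
(5) 4 = 3×1 + 1, so 3 does not divide 4 — violated.
(6) X + Z = 4 + 8 = 12 — OK.

The assignment fails constraints 1, 2, 3, and 5.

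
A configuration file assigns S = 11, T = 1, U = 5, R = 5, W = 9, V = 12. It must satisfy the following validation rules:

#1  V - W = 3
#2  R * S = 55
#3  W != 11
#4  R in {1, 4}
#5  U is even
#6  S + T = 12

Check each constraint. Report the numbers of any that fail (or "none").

#1 V - W = 12 - 9 = 3 — holds.
#2 R * S = 5 * 11 = 55 — holds.
#3 W = 9, and 9 ≠ 11 — holds.
#4 R = 5 is not in {1, 4} — does not hold.
#5 U = 5 is odd — does not hold.
#6 S + T = 11 + 1 = 12 — holds.

Constraints 4 and 5 are violated.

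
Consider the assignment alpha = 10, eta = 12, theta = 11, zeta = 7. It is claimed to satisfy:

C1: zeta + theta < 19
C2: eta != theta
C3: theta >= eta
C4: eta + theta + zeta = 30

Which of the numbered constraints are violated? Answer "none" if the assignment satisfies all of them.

C1: zeta + theta = 7 + 11 = 18; 18 < 19  OK
C2: eta = 12, theta = 11; distinct  OK
C3: theta = 11, eta = 12; 11 < 12 (want ≥)  FAIL
C4: eta + theta + zeta = 12 + 11 + 7 = 30  OK

Constraint 3 is violated.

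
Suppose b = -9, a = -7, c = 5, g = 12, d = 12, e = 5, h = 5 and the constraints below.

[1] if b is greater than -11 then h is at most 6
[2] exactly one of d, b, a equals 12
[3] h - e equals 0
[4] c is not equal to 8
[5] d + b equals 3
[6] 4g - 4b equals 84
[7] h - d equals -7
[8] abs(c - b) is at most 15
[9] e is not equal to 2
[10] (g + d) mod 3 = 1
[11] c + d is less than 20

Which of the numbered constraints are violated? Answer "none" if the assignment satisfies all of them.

[1] b = -9 > -11, so we need h ≤ 6; h = 5 ≤ 6 — OK.
[2] d=12, b=-9, a=-7; 1 of them equals 12 — OK.
[3] h - e = 5 - 5 = 0 — OK.
[4] c = 5, and 5 ≠ 8 — OK.
[5] d + b = 12 + (-9) = 3 — OK.
[6] 4g - 4b = 4(12) - 4(-9) = 84 — OK.
[7] h - d = 5 - 12 = -7 — OK.
[8] abs(5 - (-9)) = 14; 14 ≤ 15 — OK.
[9] e = 5, and 5 ≠ 2 — OK.
[10] g + d = 24; 24 mod 3 = 0, not 1 — violated.
[11] c + d = 5 + 12 = 17; 17 < 20 — OK.

No — constraint 10 is not satisfied.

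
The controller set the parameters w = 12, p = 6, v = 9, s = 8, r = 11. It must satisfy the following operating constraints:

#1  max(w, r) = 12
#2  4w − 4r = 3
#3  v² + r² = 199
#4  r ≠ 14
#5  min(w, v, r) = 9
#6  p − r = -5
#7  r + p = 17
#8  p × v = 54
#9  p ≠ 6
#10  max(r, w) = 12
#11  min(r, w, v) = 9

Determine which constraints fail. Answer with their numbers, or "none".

Constraints 2, 3, 9 do not hold.

#1 max(12, 11) = 12  ✔
#2 4w − 4r = 4(12) − 4(11) = 4, not 3  ✘
#3 v² + r² = 9² + 11² = 81 + 121 = 202, not 199  ✘
#4 r = 11, and 11 ≠ 14  ✔
#5 min(12, 9, 11) = 9  ✔
#6 p − r = 6 − 11 = -5  ✔
#7 r + p = 11 + 6 = 17  ✔
#8 p × v = 6 × 9 = 54  ✔
#9 p = 6, but 6 is required to differ  ✘
#10 max(11, 12) = 12  ✔
#11 min(11, 12, 9) = 9  ✔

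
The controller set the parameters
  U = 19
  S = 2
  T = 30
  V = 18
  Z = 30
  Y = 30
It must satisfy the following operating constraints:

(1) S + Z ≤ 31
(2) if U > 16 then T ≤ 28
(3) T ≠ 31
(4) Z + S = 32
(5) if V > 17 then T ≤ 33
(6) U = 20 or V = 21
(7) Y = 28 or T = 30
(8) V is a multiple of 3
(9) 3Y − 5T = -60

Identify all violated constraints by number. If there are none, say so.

No — constraints 1, 2, 6 are not satisfied.

(1) S + Z = 2 + 30 = 32; 32 > 31, bound 31 not met — violated.
(2) U = 19 > 16, so we need T ≤ 28; but T = 30 > 28 — violated.
(3) T = 30, and 30 ≠ 31 — OK.
(4) Z + S = 30 + 2 = 32 — OK.
(5) V = 18 > 17, so we need T ≤ 33; T = 30 ≤ 33 — OK.
(6) U = 19 ≠ 20 and V = 18 ≠ 21; both disjuncts false — violated.
(7) Y = 30 ≠ 28, but T = 30 = 30 (second disjunct) — OK.
(8) 18 / 3 = 6, so 3 divides 18 — OK.
(9) 3Y − 5T = 3(30) − 5(30) = -60 — OK.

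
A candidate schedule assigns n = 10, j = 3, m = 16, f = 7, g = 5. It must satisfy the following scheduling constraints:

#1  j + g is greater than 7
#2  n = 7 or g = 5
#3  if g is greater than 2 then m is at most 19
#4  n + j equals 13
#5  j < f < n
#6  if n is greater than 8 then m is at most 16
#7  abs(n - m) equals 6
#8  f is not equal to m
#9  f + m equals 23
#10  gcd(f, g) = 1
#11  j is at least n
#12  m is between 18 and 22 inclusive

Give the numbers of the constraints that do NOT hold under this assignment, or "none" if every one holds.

Constraints 11 and 12 are violated.

#1 j + g = 3 + 5 = 8; 8 > 7 — holds.
#2 n = 10 ≠ 7, but g = 5 = 5 (second disjunct) — holds.
#3 g = 5 > 2, so we need m ≤ 19; m = 16 ≤ 19 — holds.
#4 n + j = 10 + 3 = 13 — holds.
#5 values 3 < 7 < 10 — holds.
#6 n = 10 > 8, so we need m ≤ 16; m = 16 ≤ 16 — holds.
#7 abs(10 - 16) = 6 — holds.
#8 f = 7, m = 16; distinct — holds.
#9 f + m = 7 + 16 = 23 — holds.
#10 gcd(7, 5) = 1 — holds.
#11 j = 3, n = 10; 3 < 10 (want ≥) — does not hold.
#12 m = 16 is outside [18, 22] — does not hold.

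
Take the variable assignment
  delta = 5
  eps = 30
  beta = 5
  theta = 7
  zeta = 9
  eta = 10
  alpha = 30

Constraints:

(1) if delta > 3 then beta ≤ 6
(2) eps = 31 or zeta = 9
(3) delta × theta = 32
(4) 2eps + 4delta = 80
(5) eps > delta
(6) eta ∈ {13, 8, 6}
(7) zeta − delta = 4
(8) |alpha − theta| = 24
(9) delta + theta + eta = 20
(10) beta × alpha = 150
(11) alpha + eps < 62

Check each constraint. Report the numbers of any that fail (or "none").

Violated: 3, 6, 8, and 9.

(1) delta = 5 > 3, so we need beta ≤ 6; beta = 5 ≤ 6 — satisfied.
(2) eps = 30 ≠ 31, but zeta = 9 = 9 (second disjunct) — satisfied.
(3) delta × theta = 5 × 7 = 35, not 32 — violated.
(4) 2eps + 4delta = 2(30) + 4(5) = 80 — satisfied.
(5) eps = 30, delta = 5; 30 > 5 — satisfied.
(6) eta = 10 is not in {13, 8, 6} — violated.
(7) zeta − delta = 9 − 5 = 4 — satisfied.
(8) |30 − 7| = 23, not 24 — violated.
(9) delta + theta + eta = 5 + 7 + 10 = 22, not 20 — violated.
(10) beta × alpha = 5 × 30 = 150 — satisfied.
(11) alpha + eps = 30 + 30 = 60; 60 < 62 — satisfied.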